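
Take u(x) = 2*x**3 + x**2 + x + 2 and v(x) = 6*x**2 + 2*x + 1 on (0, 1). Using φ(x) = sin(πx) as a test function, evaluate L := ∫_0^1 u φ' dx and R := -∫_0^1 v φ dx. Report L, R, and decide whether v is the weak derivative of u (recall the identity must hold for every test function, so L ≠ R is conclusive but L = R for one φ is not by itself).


LHS = -10/π + 24/π^3, RHS = -10/π + 24/π^3. Yes, v = u' weakly.

u(x) = 2*x**3 + x**2 + x + 2, classical derivative u'(x) = 6*x**2 + 2*x + 1.
φ(x) = sin(πx), so φ'(x) = π*cos(π*x).
Note φ(0) = φ(1) = 0, so the boundary term u·φ vanishes.
LHS = ∫_0^1 u(x) φ'(x) dx = ∫_0^1 (2*π*x^3*cos(π*x) + π*x^2*cos(π*x) + π*x*cos(π*x) + 2*π*cos(π*x)) dx. Term by term:
  ∫_0^1 2*π*cos(π*x) dx = 0;  ∫_0^1 π*x*cos(π*x) dx = -2/π;  ∫_0^1 π*x^2*cos(π*x) dx = -2/π;
  ∫_0^1 2*π*x^3*cos(π*x) dx = -6/π + 24/π^3.
Sum: 0 − 2/π − 2/π + -6/π + 24/π^3 = -10/π + 24/π^3.
So LHS = -10/π + 24/π^3.
∫_0^1 v(x) φ(x) dx = ∫_0^1 (6*x^2*sin(π*x) + 2*x*sin(π*x) + sin(π*x)) dx. Term by term:
  ∫_0^1 2*x*sin(π*x) dx = 2/π;  ∫_0^1 6*x^2*sin(π*x) dx = -24/π^3 + 6/π;  ∫_0^1 sin(π*x) dx = 2/π.
Sum: 2/π + -24/π^3 + 6/π + 2/π = -24/π^3 + 10/π.
So RHS = -∫_0^1 v(x) φ(x) dx = -10/π + 24/π^3.
LHS = RHS, so the identity holds for this test φ.
Moreover u is smooth here and v(x) = u'(x) = 6*x**2 + 2*x + 1 pointwise, so the identity holds for every test function. Hence v is the weak derivative of u.


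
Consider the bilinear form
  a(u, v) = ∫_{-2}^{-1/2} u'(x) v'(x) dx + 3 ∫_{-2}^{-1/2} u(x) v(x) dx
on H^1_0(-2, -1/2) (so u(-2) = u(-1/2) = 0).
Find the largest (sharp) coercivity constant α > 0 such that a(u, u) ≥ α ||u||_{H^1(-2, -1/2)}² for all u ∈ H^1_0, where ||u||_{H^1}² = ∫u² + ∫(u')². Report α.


α = 1

Coercivity of a(·,·) on H^1_0(-2, -1/2) means a(u, u) ≥ α ||u||_{H^1}² for every u ∈ H^1_0.
The interval has length L = 3/2, and Poincaré/coercivity depend only on L. Here a(u, u) = ∫(u')² + (3)·∫u².
Here c = 3 ≥ 1, so a(u,u) = ∫(u')² + c∫u² ≥ ∫(u')² + ∫u² = ||u||_{H^1}², i.e. α = 1 works. No larger α is possible: a(u,u) ≥ α||u||_{H^1}² means (1−α)∫(u')² ≥ (α−c)∫u², and for the modes u_n = sin(nπ(x−x₀)/L) (x₀ the left endpoint) one has ∫u_n²/∫(u_n')² = (L/(nπ))² → 0, so a(u_n,u_n)/||u_n||_{H^1}² → 1. Hence the optimal constant is α = 1.
Therefore α = 1.


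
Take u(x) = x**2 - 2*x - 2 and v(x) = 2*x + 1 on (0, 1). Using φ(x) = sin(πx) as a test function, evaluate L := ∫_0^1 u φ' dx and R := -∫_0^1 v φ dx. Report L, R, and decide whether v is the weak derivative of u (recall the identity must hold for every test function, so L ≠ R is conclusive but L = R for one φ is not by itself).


LHS = 2/π, RHS = -4/π. No, v is not the weak derivative of u.

u(x) = x**2 - 2*x - 2, classical derivative u'(x) = 2*x - 2.
φ(x) = sin(πx), so φ'(x) = π*cos(π*x).
Note φ(0) = φ(1) = 0, so the boundary term u·φ vanishes.
LHS = ∫_0^1 u(x) φ'(x) dx = ∫_0^1 (π*x^2*cos(π*x) - 2*π*x*cos(π*x) - 2*π*cos(π*x)) dx. Term by term:
  ∫_0^1 -2*π*cos(π*x) dx = 0;  ∫_0^1 π*x^2*cos(π*x) dx = -2/π;  ∫_0^1 -2*π*x*cos(π*x) dx = 4/π.
Sum: 0 − 2/π + 4/π = 2/π.
So LHS = 2/π.
∫_0^1 v(x) φ(x) dx = ∫_0^1 (2*x*sin(π*x) + sin(π*x)) dx. Term by term:
  ∫_0^1 2*x*sin(π*x) dx = 2/π;  ∫_0^1 sin(π*x) dx = 2/π.
Sum: 2/π + 2/π = 4/π.
So RHS = -∫_0^1 v(x) φ(x) dx = -4/π.
LHS − RHS = 6/π ≠ 0, so the identity fails.
(For a valid weak derivative the identity must hold for EVERY test function, in particular this one. The failure shows v is NOT the weak derivative of u.)
Correct weak derivative would be u'(x) = 2*x - 2.


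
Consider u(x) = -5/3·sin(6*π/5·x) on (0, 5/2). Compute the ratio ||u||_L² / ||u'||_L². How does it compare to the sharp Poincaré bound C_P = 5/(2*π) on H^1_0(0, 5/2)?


||u||_L² / ||u'||_L² = 5/(6*π) < C_P = 5/(2*π).

u(x) = -5/3·sin(6*π/5·x), so u'(x) = -2*π*cos(6*π*x/5).
Writing u(x) = A·sin(kπx/L) with A = -5/3 and k = 3, use ∫_0^L sin²(kπx/L) dx = L/2 and ∫_0^L cos²(kπx/L) dx = L/2.
u² = 25/9·sin²(6*π/5·x) and (u')² = 4*π^2·cos²(6*π/5·x), and each of sin², cos² integrates to L/2 = 5/4 over (0, 5/2).
∫_0^5/2 u² dx = 125/36, so ||u||_L² = 5*sqrt(5)/6.
∫_0^5/2 (u')² dx = 5*π^2, so ||u'||_L² = sqrt(5)*π.
Ratio ||u||_L² / ||u'||_L² = 5/(6*π).
Sharp Poincaré constant on H^1_0(0, 5/2) is C_P = L/π = 5/(2*π), achieved by sin(2*π/5·x).
This is the k = 3 harmonic; the ratio L/(kπ) is strictly less than C_P = L/π, consistent with the sharp inequality ||u||_L² ≤ C_P ||u'||_L².


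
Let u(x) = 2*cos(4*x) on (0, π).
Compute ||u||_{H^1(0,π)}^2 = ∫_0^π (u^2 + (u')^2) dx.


||u||_{H^1(0,π)}^2 = 34*π

u'(x) = -8*sin(4*x).
Expand u² and (u')² and integrate term by term on (0, π), using: for integers n ≥ 1, ∫_0^π sin²(nx) dx = ∫_0^π cos²(nx) dx = π/2; for n ≠ n', ∫_0^π sin(nx)sin(n'x) dx = ∫_0^π cos(nx)cos(n'x) dx = 0; and by product-to-sum, ∫_0^π sin(nx)cos(n'x) dx = ½∫_0^π [sin((n+n')x) + sin((n−n')x)] dx, which is 0 when n+n' is even and 2n/(n²−n'²) when n+n' is odd (it need not vanish on (0, π)).
  u² squared terms: (2)²·∫cos(4x)² dx = 4·π/2 = 2*π.
  So ∫_0^π u² dx = 2*π.
  (u')² squared terms: (-8)²·∫sin(4x)² dx = 64·π/2 = 32*π.
  So ∫_0^π (u')² dx = 32*π.
||u||_{H^1}^2 = (2*π) + (32*π) = 34*π.


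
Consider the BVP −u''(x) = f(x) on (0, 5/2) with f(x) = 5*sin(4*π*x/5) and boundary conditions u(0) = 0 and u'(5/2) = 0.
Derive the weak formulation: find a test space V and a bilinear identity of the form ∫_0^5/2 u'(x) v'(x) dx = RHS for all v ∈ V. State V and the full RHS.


V = {v ∈ H^1(0, 5/2) : v(0) = 0} (test functions vanish at x = 0 where u is specified); weak form: ∫_0^5/2 u'v' dx = ∫_0^5/2 (5*sin(4*π*x/5)) v dx for all v ∈ V.

Multiply both sides by a test function v and integrate from 0 to 5/2:
  ∫_0^5/2 −u''(x) v(x) dx = ∫_0^5/2 f(x) v(x) dx.
Integrate the LHS by parts once:
  ∫_0^5/2 −u'' v dx = −[u'(x) v(x)]_0^5/2 + ∫_0^5/2 u'(x) v'(x) dx.
Thus ∫_0^5/2 u'(x) v'(x) dx = ∫_0^5/2 f(x) v(x) dx + [u'(x) v(x)]_0^5/2.
Choose V so that boundary terms are either known or forced to vanish.
Mixed BC: u(0) = 0 (Dirichlet) and u'(5/2) = 0 (Neumann). Define V = {v ∈ H^1(0, 5/2) : v(0) = 0}. Then [u' v]_0^5/2 = u'(5/2)·v(5/2) − u'(0)·0 = 0.
Weak formulation: find u (satisfying any essential BC) such that ∫_0^5/2 u'(x) v'(x) dx = ∫_0^5/2 f v dx for all v ∈ V (Dirichlet at 0 absorbed into V; the Neumann datum at x = 5/2 is zero, so no boundary term remains).
Substituting f(x) = 5*sin(4*π*x/5), the right-hand side is ∫_0^5/2 (5*sin(4*π*x/5)) v dx.


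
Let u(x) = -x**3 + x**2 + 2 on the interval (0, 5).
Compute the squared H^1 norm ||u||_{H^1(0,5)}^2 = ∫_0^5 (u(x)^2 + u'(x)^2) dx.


||u||_{H^1}^2 = 70390/7

The H^1 norm (squared) on an interval (0, L) is
  ||u||_{H^1}^2 = ∫_0^L u(x)^2 dx + ∫_0^L u'(x)^2 dx.
Compute u'(x) = -3*x**2 + 2*x.
Then u(x)^2 = x**6 - 2*x**5 + x**4 - 4*x**3 + 4*x**2 + 4 and u'(x)^2 = 9*x**4 - 12*x**3 + 4*x**2.
Integrate each monomial from 0 to 5 using ∫_0^5 c·x^n dx = c·5^(n+1)/(n+1):
  ∫_0^5 u(x)^2 dx = ∫_0^5 (x^6 - 2*x^5 + x^4 - 4*x^3 + 4*x^2 + 4) dx. Term by term:
    ∫_0^5 x^6 dx = 78125/7;  ∫_0^5 -2*x^5 dx = -15625/3;  ∫_0^5 x^4 dx = 625;
    ∫_0^5 -4*x^3 dx = -625;  ∫_0^5 4*x^2 dx = 500/3;  ∫_0^5 4 dx = 20.
  Sum: 78125/7 − 15625/3 + 625 − 625 + 500/3 + 20 = 128920/21.
  ∫_0^5 u'(x)^2 dx = ∫_0^5 (9*x^4 - 12*x^3 + 4*x^2) dx. Term by term:
    ∫_0^5 9*x^4 dx = 5625;  ∫_0^5 -12*x^3 dx = -1875;  ∫_0^5 4*x^2 dx = 500/3.
  Sum: 5625 − 1875 + 500/3 = 11750/3.
Adding: ||u||_{H^1}^2 = 128920/21 + 11750/3 = 70390/7.


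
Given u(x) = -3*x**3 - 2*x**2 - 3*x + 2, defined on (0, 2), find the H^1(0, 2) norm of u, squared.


||u||_{H^1}^2 = 155306/105

The H^1 norm (squared) on an interval (0, L) is
  ||u||_{H^1}^2 = ∫_0^L u(x)^2 dx + ∫_0^L u'(x)^2 dx.
Compute u'(x) = -9*x**2 - 4*x - 3.
Then u(x)^2 = 9*x**6 + 12*x**5 + 22*x**4 + x**2 - 12*x + 4 and u'(x)^2 = 81*x**4 + 72*x**3 + 70*x**2 + 24*x + 9.
Integrate each monomial from 0 to 2 using ∫_0^2 c·x^n dx = c·2^(n+1)/(n+1):
  ∫_0^2 u(x)^2 dx = ∫_0^2 (9*x^6 + 12*x^5 + 22*x^4 + x^2 - 12*x + 4) dx. Term by term:
    ∫_0^2 9*x^6 dx = 1152/7;  ∫_0^2 12*x^5 dx = 128;  ∫_0^2 22*x^4 dx = 704/5;
    ∫_0^2 x^2 dx = 8/3;  ∫_0^2 -12*x dx = -24;  ∫_0^2 4 dx = 8.
  Sum: 1152/7 + 128 + 704/5 + 8/3 − 24 + 8 = 44104/105.
  ∫_0^2 u'(x)^2 dx = ∫_0^2 (81*x^4 + 72*x^3 + 70*x^2 + 24*x + 9) dx. Term by term:
    ∫_0^2 81*x^4 dx = 2592/5;  ∫_0^2 72*x^3 dx = 288;  ∫_0^2 70*x^2 dx = 560/3;
    ∫_0^2 24*x dx = 48;  ∫_0^2 9 dx = 18.
  Sum: 2592/5 + 288 + 560/3 + 48 + 18 = 15886/15.
Adding: ||u||_{H^1}^2 = 44104/105 + 15886/15 = 155306/105.


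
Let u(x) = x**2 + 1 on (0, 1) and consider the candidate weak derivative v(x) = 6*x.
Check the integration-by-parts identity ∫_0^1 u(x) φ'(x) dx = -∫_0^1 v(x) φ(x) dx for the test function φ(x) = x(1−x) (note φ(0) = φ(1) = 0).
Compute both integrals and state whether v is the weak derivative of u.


LHS = -1/6, RHS = -1/2. No, v is not the weak derivative of u.

u(x) = x**2 + 1, classical derivative u'(x) = 2*x.
φ(x) = x(1−x), so φ'(x) = 1 - 2*x.
Note φ(0) = φ(1) = 0, so the boundary term u·φ vanishes.
LHS = ∫_0^1 u(x) φ'(x) dx = ∫_0^1 (-2*x^3 + x^2 - 2*x + 1) dx. Term by term:
  ∫_0^1 -2*x^3 dx = -1/2;  ∫_0^1 x^2 dx = 1/3;  ∫_0^1 -2*x dx = -1;
  ∫_0^1 1 dx = 1.
Sum: -1/2 + 1/3 − 1 + 1 = -1/6.
So LHS = -1/6.
∫_0^1 v(x) φ(x) dx = ∫_0^1 (-6*x^3 + 6*x^2) dx. Term by term:
  ∫_0^1 -6*x^3 dx = -3/2;  ∫_0^1 6*x^2 dx = 2.
Sum: -3/2 + 2 = 1/2.
So RHS = -∫_0^1 v(x) φ(x) dx = -1/2.
LHS − RHS = 1/3 ≠ 0, so the identity fails.
(For a valid weak derivative the identity must hold for EVERY test function, in particular this one. The failure shows v is NOT the weak derivative of u.)
Correct weak derivative would be u'(x) = 2*x.


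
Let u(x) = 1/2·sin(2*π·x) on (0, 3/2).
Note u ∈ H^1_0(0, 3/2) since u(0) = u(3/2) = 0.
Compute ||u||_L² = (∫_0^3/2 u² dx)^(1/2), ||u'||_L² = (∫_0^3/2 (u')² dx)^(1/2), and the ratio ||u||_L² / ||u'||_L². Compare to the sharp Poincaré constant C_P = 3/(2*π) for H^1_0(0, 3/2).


||u||_L² / ||u'||_L² = 1/(2*π) < C_P = 3/(2*π).

u(x) = 1/2·sin(2*π·x), so u'(x) = π*cos(2*π*x).
Writing u(x) = A·sin(kπx/L) with A = 1/2 and k = 3, use ∫_0^L sin²(kπx/L) dx = L/2 and ∫_0^L cos²(kπx/L) dx = L/2.
u² = 1/4·sin²(2*π·x) and (u')² = π^2·cos²(2*π·x), and each of sin², cos² integrates to L/2 = 3/4 over (0, 3/2).
∫_0^3/2 u² dx = 3/16, so ||u||_L² = sqrt(3)/4.
∫_0^3/2 (u')² dx = 3*π^2/4, so ||u'||_L² = sqrt(3)*π/2.
Ratio ||u||_L² / ||u'||_L² = 1/(2*π).
Sharp Poincaré constant on H^1_0(0, 3/2) is C_P = L/π = 3/(2*π), achieved by sin(2*π/3·x).
This is the k = 3 harmonic; the ratio L/(kπ) is strictly less than C_P = L/π, consistent with the sharp inequality ||u||_L² ≤ C_P ||u'||_L².


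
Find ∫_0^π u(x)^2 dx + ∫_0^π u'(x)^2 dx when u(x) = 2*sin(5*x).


||u||_{H^1(0,π)}^2 = 52*π

u'(x) = 10*cos(5*x).
Expand u² and (u')² and integrate term by term on (0, π), using: for integers n ≥ 1, ∫_0^π sin²(nx) dx = ∫_0^π cos²(nx) dx = π/2; for n ≠ n', ∫_0^π sin(nx)sin(n'x) dx = ∫_0^π cos(nx)cos(n'x) dx = 0; and by product-to-sum, ∫_0^π sin(nx)cos(n'x) dx = ½∫_0^π [sin((n+n')x) + sin((n−n')x)] dx, which is 0 when n+n' is even and 2n/(n²−n'²) when n+n' is odd (it need not vanish on (0, π)).
  u² squared terms: (2)²·∫sin(5x)² dx = 4·π/2 = 2*π.
  So ∫_0^π u² dx = 2*π.
  (u')² squared terms: (10)²·∫cos(5x)² dx = 100·π/2 = 50*π.
  So ∫_0^π (u')² dx = 50*π.
||u||_{H^1}^2 = (2*π) + (50*π) = 52*π.


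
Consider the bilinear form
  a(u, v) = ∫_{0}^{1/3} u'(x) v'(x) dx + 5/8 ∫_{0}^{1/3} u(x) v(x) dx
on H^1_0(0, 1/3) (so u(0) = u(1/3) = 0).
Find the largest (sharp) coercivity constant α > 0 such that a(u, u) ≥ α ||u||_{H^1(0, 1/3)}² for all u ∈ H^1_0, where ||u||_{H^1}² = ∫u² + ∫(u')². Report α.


α = (5 + 72*π^2)/(8*(1 + 9*π^2))

Coercivity of a(·,·) on H^1_0(0, 1/3) means a(u, u) ≥ α ||u||_{H^1}² for every u ∈ H^1_0.
The interval has length L = 1/3, and Poincaré/coercivity depend only on L. Here a(u, u) = ∫(u')² + (5/8)·∫u².
Here 0 < c = 5/8 < 1. The condition a(u,u) ≥ α||u||_{H^1}² reads (1−α)∫(u')² ≥ (α−c)∫u². Any admissible α is ≤ 1 (rapidly oscillating u have ∫u²/∫(u')² → 0), and α = 1 would force 0 ≥ (1−c)∫u², impossible since c < 1; so 1−α > 0. By the sharp Poincaré inequality on H^1_0 of an interval of length L, ∫(u')² ≥ (π/L)²∫u² with equality for the first sine mode sin(π(x−x₀)/L) (x₀ the left endpoint), so the inequality holds for all u iff (1−α)(π/L)² ≥ α − c, i.e. α ≤ ((π/L)² + c)/((π/L)² + 1) = (1 + c(L/π)²)/(1 + (L/π)²). With (π/L)² = 9*π^2 and c = 5/8, the largest admissible constant is α = ((π/L)² + c)/((π/L)² + 1).
Simplifying, α = (5 + 72*π^2)/(8*(1 + 9*π^2)).


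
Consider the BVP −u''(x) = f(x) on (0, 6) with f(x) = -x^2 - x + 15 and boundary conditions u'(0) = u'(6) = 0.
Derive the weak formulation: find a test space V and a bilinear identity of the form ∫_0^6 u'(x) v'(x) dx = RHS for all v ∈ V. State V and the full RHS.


V = H^1(0, 6) (no boundary constraint on v; u is determined up to an additive constant); weak form: ∫_0^6 u'v' dx = ∫_0^6 (-x^2 - x + 15) v dx for all v ∈ V.

Multiply both sides by a test function v and integrate from 0 to 6:
  ∫_0^6 −u''(x) v(x) dx = ∫_0^6 f(x) v(x) dx.
Integrate the LHS by parts once:
  ∫_0^6 −u'' v dx = −[u'(x) v(x)]_0^6 + ∫_0^6 u'(x) v'(x) dx.
Thus ∫_0^6 u'(x) v'(x) dx = ∫_0^6 f(x) v(x) dx + [u'(x) v(x)]_0^6.
Choose V so that boundary terms are either known or forced to vanish.
u has homogeneous Neumann: u'(0) = u'(6) = 0. So [u' v]_0^6 = 0·v(6) − 0·v(0) = 0 for any v; take V = H^1(0, 6).
Weak formulation: find u (satisfying any essential BC) such that ∫_0^6 u'(x) v'(x) dx = ∫_0^6 f v dx for all v ∈ V (homogeneous Neumann, so boundary terms vanish).
Substituting f(x) = -x^2 - x + 15, the right-hand side is ∫_0^6 (-x^2 - x + 15) v dx.
Compatibility check (pure Neumann): taking v ≡ 1 ∈ V gives 0 = ∫_0^6 f dx + (0) − (0), i.e. ∫_0^6 f dx must equal u'(0) − u'(6) = 0. Indeed ∫_0^6 (-x^2 - x + 15) dx = 0, so the data are compatible. The solution is then unique only up to an additive constant (fix it e.g. by requiring ∫_0^6 u dx = 0).


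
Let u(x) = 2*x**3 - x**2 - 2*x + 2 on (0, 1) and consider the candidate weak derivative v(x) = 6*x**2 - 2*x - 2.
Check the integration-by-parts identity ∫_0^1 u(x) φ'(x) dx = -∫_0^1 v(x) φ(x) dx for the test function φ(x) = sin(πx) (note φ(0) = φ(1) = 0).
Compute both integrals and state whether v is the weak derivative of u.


LHS = 24/π^3, RHS = 24/π^3. Yes, v = u' weakly.

u(x) = 2*x**3 - x**2 - 2*x + 2, classical derivative u'(x) = 6*x**2 - 2*x - 2.
φ(x) = sin(πx), so φ'(x) = π*cos(π*x).
Note φ(0) = φ(1) = 0, so the boundary term u·φ vanishes.
LHS = ∫_0^1 u(x) φ'(x) dx = ∫_0^1 (2*π*x^3*cos(π*x) - π*x^2*cos(π*x) - 2*π*x*cos(π*x) + 2*π*cos(π*x)) dx. Term by term:
  ∫_0^1 2*π*cos(π*x) dx = 0;  ∫_0^1 -π*x^2*cos(π*x) dx = 2/π;  ∫_0^1 -2*π*x*cos(π*x) dx = 4/π;
  ∫_0^1 2*π*x^3*cos(π*x) dx = -6/π + 24/π^3.
Sum: 0 + 2/π + 4/π + -6/π + 24/π^3 = 24/π^3.
So LHS = 24/π^3.
∫_0^1 v(x) φ(x) dx = ∫_0^1 (6*x^2*sin(π*x) - 2*x*sin(π*x) - 2*sin(π*x)) dx. Term by term:
  ∫_0^1 -2*sin(π*x) dx = -4/π;  ∫_0^1 -2*x*sin(π*x) dx = -2/π;  ∫_0^1 6*x^2*sin(π*x) dx = -24/π^3 + 6/π.
Sum: -4/π − 2/π + -24/π^3 + 6/π = -24/π^3.
So RHS = -∫_0^1 v(x) φ(x) dx = 24/π^3.
LHS = RHS, so the identity holds for this test φ.
Moreover u is smooth here and v(x) = u'(x) = 6*x**2 - 2*x - 2 pointwise, so the identity holds for every test function. Hence v is the weak derivative of u.


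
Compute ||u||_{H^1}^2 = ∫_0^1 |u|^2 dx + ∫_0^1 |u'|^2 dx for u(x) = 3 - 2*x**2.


||u||_{H^1}^2 = 167/15

The H^1 norm (squared) on an interval (0, L) is
  ||u||_{H^1}^2 = ∫_0^L u(x)^2 dx + ∫_0^L u'(x)^2 dx.
Compute u'(x) = -4*x.
Then u(x)^2 = 4*x**4 - 12*x**2 + 9 and u'(x)^2 = 16*x**2.
Integrate each monomial from 0 to 1 using ∫_0^1 c·x^n dx = c·1^(n+1)/(n+1):
  ∫_0^1 u(x)^2 dx = ∫_0^1 (4*x^4 - 12*x^2 + 9) dx. Term by term:
    ∫_0^1 4*x^4 dx = 4/5;  ∫_0^1 -12*x^2 dx = -4;  ∫_0^1 9 dx = 9.
  Sum: 4/5 − 4 + 9 = 29/5.
  ∫_0^1 u'(x)^2 dx = ∫_0^1 (16*x^2) dx. Term by term:
    ∫_0^1 16*x^2 dx = 16/3.
Adding: ||u||_{H^1}^2 = 29/5 + 16/3 = 167/15.


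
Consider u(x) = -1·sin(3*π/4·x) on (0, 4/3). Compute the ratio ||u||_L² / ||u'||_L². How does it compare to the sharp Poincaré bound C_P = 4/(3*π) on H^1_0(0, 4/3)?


||u||_L² / ||u'||_L² = 4/(3*π) = C_P.

u(x) = -1·sin(3*π/4·x), so u'(x) = -3*π*cos(3*π*x/4)/4.
Writing u(x) = A·sin(kπx/L) with A = -1 and k = 1, use ∫_0^L sin²(kπx/L) dx = L/2 and ∫_0^L cos²(kπx/L) dx = L/2.
u² = 1·sin²(3*π/4·x) and (u')² = 9*π^2/16·cos²(3*π/4·x), and each of sin², cos² integrates to L/2 = 2/3 over (0, 4/3).
∫_0^4/3 u² dx = 2/3, so ||u||_L² = sqrt(6)/3.
∫_0^4/3 (u')² dx = 3*π^2/8, so ||u'||_L² = sqrt(6)*π/4.
Ratio ||u||_L² / ||u'||_L² = 4/(3*π).
Sharp Poincaré constant on H^1_0(0, 4/3) is C_P = L/π = 4/(3*π), achieved by sin(3*π/4·x).
This is the k = 1 eigenfunction (up to amplitude), so the ratio equals the sharp Poincaré constant exactly.


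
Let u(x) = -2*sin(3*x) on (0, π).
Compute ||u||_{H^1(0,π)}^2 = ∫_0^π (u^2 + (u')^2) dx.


||u||_{H^1(0,π)}^2 = 20*π

u'(x) = -6*cos(3*x).
Expand u² and (u')² and integrate term by term on (0, π), using: for integers n ≥ 1, ∫_0^π sin²(nx) dx = ∫_0^π cos²(nx) dx = π/2; for n ≠ n', ∫_0^π sin(nx)sin(n'x) dx = ∫_0^π cos(nx)cos(n'x) dx = 0; and by product-to-sum, ∫_0^π sin(nx)cos(n'x) dx = ½∫_0^π [sin((n+n')x) + sin((n−n')x)] dx, which is 0 when n+n' is even and 2n/(n²−n'²) when n+n' is odd (it need not vanish on (0, π)).
  u² squared terms: (-2)²·∫sin(3x)² dx = 4·π/2 = 2*π.
  So ∫_0^π u² dx = 2*π.
  (u')² squared terms: (-6)²·∫cos(3x)² dx = 36·π/2 = 18*π.
  So ∫_0^π (u')² dx = 18*π.
||u||_{H^1}^2 = (2*π) + (18*π) = 20*π.


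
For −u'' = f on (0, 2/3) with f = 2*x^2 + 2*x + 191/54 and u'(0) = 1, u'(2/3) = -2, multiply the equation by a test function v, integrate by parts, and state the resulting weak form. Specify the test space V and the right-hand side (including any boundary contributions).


V = H^1(0, 2/3) (v unrestricted at boundary; u is determined up to an additive constant); weak form: ∫_0^2/3 u'v' dx = ∫_0^2/3 (2*x^2 + 2*x + 191/54) v dx − 2·v(2/3) − v(0) for all v ∈ V.

Multiply both sides by a test function v and integrate from 0 to 2/3:
  ∫_0^2/3 −u''(x) v(x) dx = ∫_0^2/3 f(x) v(x) dx.
Integrate the LHS by parts once:
  ∫_0^2/3 −u'' v dx = −[u'(x) v(x)]_0^2/3 + ∫_0^2/3 u'(x) v'(x) dx.
Thus ∫_0^2/3 u'(x) v'(x) dx = ∫_0^2/3 f(x) v(x) dx + [u'(x) v(x)]_0^2/3.
Choose V so that boundary terms are either known or forced to vanish.
u has inhomogeneous Neumann u'(0) = 1, u'(2/3) = -2. [u' v]_0^2/3 = (-2)·v(2/3) − (1)·v(0) = − 2·v(2/3) − v(0). Take V = H^1(0, 2/3); boundary term becomes part of RHS.
Weak formulation: find u (satisfying any essential BC) such that ∫_0^2/3 u'(x) v'(x) dx = ∫_0^2/3 f v dx − 2·v(2/3) − v(0) for all v ∈ V (Neumann data are natural BCs: they enter the RHS as boundary terms).
Substituting f(x) = 2*x^2 + 2*x + 191/54, the right-hand side is ∫_0^2/3 (2*x^2 + 2*x + 191/54) v dx − 2·v(2/3) − v(0).
Compatibility check (pure Neumann): taking v ≡ 1 ∈ V gives 0 = ∫_0^2/3 f dx + (-2) − (1), i.e. ∫_0^2/3 f dx must equal u'(0) − u'(2/3) = 3. Indeed ∫_0^2/3 (2*x^2 + 2*x + 191/54) dx = 3, so the data are compatible. The solution is then unique only up to an additive constant (fix it e.g. by requiring ∫_0^2/3 u dx = 0).


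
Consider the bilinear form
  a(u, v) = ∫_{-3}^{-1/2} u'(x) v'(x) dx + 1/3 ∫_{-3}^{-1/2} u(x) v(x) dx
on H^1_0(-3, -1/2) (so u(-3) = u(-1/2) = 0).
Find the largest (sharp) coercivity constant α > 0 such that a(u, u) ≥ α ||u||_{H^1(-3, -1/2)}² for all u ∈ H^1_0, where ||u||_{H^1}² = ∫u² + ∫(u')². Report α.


α = (25 + 12*π^2)/(3*(25 + 4*π^2))

Coercivity of a(·,·) on H^1_0(-3, -1/2) means a(u, u) ≥ α ||u||_{H^1}² for every u ∈ H^1_0.
The interval has length L = 5/2, and Poincaré/coercivity depend only on L. Here a(u, u) = ∫(u')² + (1/3)·∫u².
Here 0 < c = 1/3 < 1. The condition a(u,u) ≥ α||u||_{H^1}² reads (1−α)∫(u')² ≥ (α−c)∫u². Any admissible α is ≤ 1 (rapidly oscillating u have ∫u²/∫(u')² → 0), and α = 1 would force 0 ≥ (1−c)∫u², impossible since c < 1; so 1−α > 0. By the sharp Poincaré inequality on H^1_0 of an interval of length L, ∫(u')² ≥ (π/L)²∫u² with equality for the first sine mode sin(π(x−x₀)/L) (x₀ the left endpoint), so the inequality holds for all u iff (1−α)(π/L)² ≥ α − c, i.e. α ≤ ((π/L)² + c)/((π/L)² + 1) = (1 + c(L/π)²)/(1 + (L/π)²). With (π/L)² = 4*π^2/25 and c = 1/3, the largest admissible constant is α = ((π/L)² + c)/((π/L)² + 1).
Simplifying, α = (25 + 12*π^2)/(3*(25 + 4*π^2)).


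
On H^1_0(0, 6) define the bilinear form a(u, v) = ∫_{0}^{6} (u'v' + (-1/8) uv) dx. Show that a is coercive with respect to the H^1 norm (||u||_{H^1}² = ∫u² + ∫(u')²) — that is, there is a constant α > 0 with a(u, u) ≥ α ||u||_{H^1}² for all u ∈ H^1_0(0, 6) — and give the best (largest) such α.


α = (-9/2 + π^2)/(π^2 + 36)

Coercivity of a(·,·) on H^1_0(0, 6) means a(u, u) ≥ α ||u||_{H^1}² for every u ∈ H^1_0.
The interval has length L = 6, and Poincaré/coercivity depend only on L. Here a(u, u) = ∫(u')² + (-1/8)·∫u².
Here c = -1/8 < 0 with |c| < (π/L)² = π^2/36, so coercivity still holds. The condition a(u,u) ≥ α||u||_{H^1}² reads (1−α)∫(u')² ≥ (α−c)∫u². Any admissible α is ≤ 1 (rapidly oscillating u have ∫u²/∫(u')² → 0), and α = 1 would force 0 ≥ (1−c)∫u², impossible since c < 1; so 1−α > 0. By the sharp Poincaré inequality on H^1_0 of an interval of length L, ∫(u')² ≥ (π/L)²∫u² with equality for the first sine mode sin(π(x−x₀)/L) (x₀ the left endpoint), so the inequality holds for all u iff (1−α)(π/L)² ≥ α − c, i.e. α ≤ ((π/L)² + c)/((π/L)² + 1) = (1 + c(L/π)²)/(1 + (L/π)²). (Direct route, valid since c ≤ 0: Poincaré gives c∫u² ≥ c(L/π)²∫(u')², so a(u,u) ≥ (1 + c(L/π)²)∫(u')², while ||u||_{H^1}² ≤ (1 + (L/π)²)∫(u')²; dividing yields the same α.) With (π/L)² = π^2/36 and c = -1/8, the largest admissible constant is α = ((π/L)² + c)/((π/L)² + 1).
Simplifying, α = (-9/2 + π^2)/(π^2 + 36).


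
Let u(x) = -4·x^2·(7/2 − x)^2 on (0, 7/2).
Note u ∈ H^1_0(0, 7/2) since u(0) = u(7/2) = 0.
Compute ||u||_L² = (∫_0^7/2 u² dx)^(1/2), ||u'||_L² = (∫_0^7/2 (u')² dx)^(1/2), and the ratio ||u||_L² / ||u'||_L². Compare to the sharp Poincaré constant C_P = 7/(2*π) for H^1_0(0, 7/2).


||u||_L² / ||u'||_L² = 7*sqrt(3)/12 < C_P = 7/(2*π).

u(x) = -4·x^2·(7/2 − x)^2, so u'(x) = 2*x*(-8*x^2 + 42*x - 49).
u(x) = -4·x^2·(7/2 − x)^2 vanishes at x = 0 and x = 7/2, so u ∈ H^1_0(0, 7/2). Differentiate via the product rule and integrate the resulting polynomials term by term.
  ∫_0^7/2 u² dx = ∫_0^7/2 (16*x^8 - 224*x^7 + 1176*x^6 - 2744*x^5 + 2401*x^4) dx. Term by term:
    ∫_0^7/2 16*x^8 dx = 40353607/288;  ∫_0^7/2 -224*x^7 dx = -40353607/64;  ∫_0^7/2 1176*x^6 dx = 17294403/16;
    ∫_0^7/2 -2744*x^5 dx = -40353607/48;  ∫_0^7/2 2401*x^4 dx = 40353607/160.
  Sum: 40353607/288 − 40353607/64 + 17294403/16 − 40353607/48 + 40353607/160 = 5764801/2880.
  ∫_0^7/2 (u')² dx = ∫_0^7/2 (256*x^6 - 2688*x^5 + 10192*x^4 - 16464*x^3 + 9604*x^2) dx. Term by term:
    ∫_0^7/2 256*x^6 dx = 235298;  ∫_0^7/2 -2688*x^5 dx = -823543;  ∫_0^7/2 10192*x^4 dx = 10706059/10;
    ∫_0^7/2 -16464*x^3 dx = -2470629/4;  ∫_0^7/2 9604*x^2 dx = 823543/6.
  Sum: 235298 − 823543 + 10706059/10 − 2470629/4 + 823543/6 = 117649/60.
∫_0^7/2 u² dx = 5764801/2880, so ||u||_L² = 2401*sqrt(5)/120.
∫_0^7/2 (u')² dx = 117649/60, so ||u'||_L² = 343*sqrt(15)/30.
Ratio ||u||_L² / ||u'||_L² = 7*sqrt(3)/12.
Sharp Poincaré constant on H^1_0(0, 7/2) is C_P = L/π = 7/(2*π), achieved by sin(2*π/7·x).
A polynomial bump cannot attain the sharp Poincaré constant (only the first sine eigenfunction does), so the ratio is strictly less than C_P, consistent with ||u||_L² ≤ C_P ||u'||_L².


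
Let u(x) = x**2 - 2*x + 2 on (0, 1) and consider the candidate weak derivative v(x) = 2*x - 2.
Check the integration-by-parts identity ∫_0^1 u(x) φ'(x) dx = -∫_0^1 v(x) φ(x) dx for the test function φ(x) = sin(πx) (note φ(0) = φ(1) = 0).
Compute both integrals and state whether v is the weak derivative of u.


LHS = 2/π, RHS = 2/π. Yes, v = u' weakly.

u(x) = x**2 - 2*x + 2, classical derivative u'(x) = 2*x - 2.
φ(x) = sin(πx), so φ'(x) = π*cos(π*x).
Note φ(0) = φ(1) = 0, so the boundary term u·φ vanishes.
LHS = ∫_0^1 u(x) φ'(x) dx = ∫_0^1 (π*x^2*cos(π*x) - 2*π*x*cos(π*x) + 2*π*cos(π*x)) dx. Term by term:
  ∫_0^1 2*π*cos(π*x) dx = 0;  ∫_0^1 π*x^2*cos(π*x) dx = -2/π;  ∫_0^1 -2*π*x*cos(π*x) dx = 4/π.
Sum: 0 − 2/π + 4/π = 2/π.
So LHS = 2/π.
∫_0^1 v(x) φ(x) dx = ∫_0^1 (2*x*sin(π*x) - 2*sin(π*x)) dx. Term by term:
  ∫_0^1 -2*sin(π*x) dx = -4/π;  ∫_0^1 2*x*sin(π*x) dx = 2/π.
Sum: -4/π + 2/π = -2/π.
So RHS = -∫_0^1 v(x) φ(x) dx = 2/π.
LHS = RHS, so the identity holds for this test φ.
Moreover u is smooth here and v(x) = u'(x) = 2*x - 2 pointwise, so the identity holds for every test function. Hence v is the weak derivative of u.


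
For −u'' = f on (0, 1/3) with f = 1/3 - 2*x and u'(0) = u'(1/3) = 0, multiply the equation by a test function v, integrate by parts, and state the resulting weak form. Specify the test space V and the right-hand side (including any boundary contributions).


V = H^1(0, 1/3) (no boundary constraint on v; u is determined up to an additive constant); weak form: ∫_0^1/3 u'v' dx = ∫_0^1/3 (1/3 - 2*x) v dx for all v ∈ V.

Multiply both sides by a test function v and integrate from 0 to 1/3:
  ∫_0^1/3 −u''(x) v(x) dx = ∫_0^1/3 f(x) v(x) dx.
Integrate the LHS by parts once:
  ∫_0^1/3 −u'' v dx = −[u'(x) v(x)]_0^1/3 + ∫_0^1/3 u'(x) v'(x) dx.
Thus ∫_0^1/3 u'(x) v'(x) dx = ∫_0^1/3 f(x) v(x) dx + [u'(x) v(x)]_0^1/3.
Choose V so that boundary terms are either known or forced to vanish.
u has homogeneous Neumann: u'(0) = u'(1/3) = 0. So [u' v]_0^1/3 = 0·v(1/3) − 0·v(0) = 0 for any v; take V = H^1(0, 1/3).
Weak formulation: find u (satisfying any essential BC) such that ∫_0^1/3 u'(x) v'(x) dx = ∫_0^1/3 f v dx for all v ∈ V (homogeneous Neumann, so boundary terms vanish).
Substituting f(x) = 1/3 - 2*x, the right-hand side is ∫_0^1/3 (1/3 - 2*x) v dx.
Compatibility check (pure Neumann): taking v ≡ 1 ∈ V gives 0 = ∫_0^1/3 f dx + (0) − (0), i.e. ∫_0^1/3 f dx must equal u'(0) − u'(1/3) = 0. Indeed ∫_0^1/3 (1/3 - 2*x) dx = 0, so the data are compatible. The solution is then unique only up to an additive constant (fix it e.g. by requiring ∫_0^1/3 u dx = 0).


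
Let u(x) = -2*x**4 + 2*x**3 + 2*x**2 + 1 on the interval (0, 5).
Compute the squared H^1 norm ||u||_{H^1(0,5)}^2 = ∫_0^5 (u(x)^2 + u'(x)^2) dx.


||u||_{H^1}^2 = 57290315/63

The H^1 norm (squared) on an interval (0, L) is
  ||u||_{H^1}^2 = ∫_0^L u(x)^2 dx + ∫_0^L u'(x)^2 dx.
Compute u'(x) = -8*x**3 + 6*x**2 + 4*x.
Then u(x)^2 = 4*x**8 - 8*x**7 - 4*x**6 + 8*x**5 + 4*x**3 + 4*x**2 + 1 and u'(x)^2 = 64*x**6 - 96*x**5 - 28*x**4 + 48*x**3 + 16*x**2.
Integrate each monomial from 0 to 5 using ∫_0^5 c·x^n dx = c·5^(n+1)/(n+1):
  ∫_0^5 u(x)^2 dx = ∫_0^5 (4*x^8 - 8*x^7 - 4*x^6 + 8*x^5 + 4*x^3 + 4*x^2 + 1) dx. Term by term:
    ∫_0^5 4*x^8 dx = 7812500/9;  ∫_0^5 -8*x^7 dx = -390625;  ∫_0^5 -4*x^6 dx = -312500/7;
    ∫_0^5 8*x^5 dx = 62500/3;  ∫_0^5 4*x^3 dx = 625;  ∫_0^5 4*x^2 dx = 500/3;
    ∫_0^5 1 dx = 5.
  Sum: 7812500/9 − 390625 − 312500/7 + 62500/3 + 625 + 500/3 + 5 = 28628315/63.
  ∫_0^5 u'(x)^2 dx = ∫_0^5 (64*x^6 - 96*x^5 - 28*x^4 + 48*x^3 + 16*x^2) dx. Term by term:
    ∫_0^5 64*x^6 dx = 5000000/7;  ∫_0^5 -96*x^5 dx = -250000;  ∫_0^5 -28*x^4 dx = -17500;
    ∫_0^5 48*x^3 dx = 7500;  ∫_0^5 16*x^2 dx = 2000/3.
  Sum: 5000000/7 − 250000 − 17500 + 7500 + 2000/3 = 9554000/21.
Adding: ||u||_{H^1}^2 = 28628315/63 + 9554000/21 = 57290315/63.


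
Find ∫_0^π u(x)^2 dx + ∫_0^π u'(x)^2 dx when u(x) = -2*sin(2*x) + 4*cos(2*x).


||u||_{H^1(0,π)}^2 = 50*π

u'(x) = -8*sin(2*x) - 4*cos(2*x).
Expand u² and (u')² and integrate term by term on (0, π), using: for integers n ≥ 1, ∫_0^π sin²(nx) dx = ∫_0^π cos²(nx) dx = π/2; for n ≠ n', ∫_0^π sin(nx)sin(n'x) dx = ∫_0^π cos(nx)cos(n'x) dx = 0; and by product-to-sum, ∫_0^π sin(nx)cos(n'x) dx = ½∫_0^π [sin((n+n')x) + sin((n−n')x)] dx, which is 0 when n+n' is even and 2n/(n²−n'²) when n+n' is odd (it need not vanish on (0, π)).
  u² squared terms: (-2)²·∫sin(2x)² dx = 4·π/2 = 2*π;  (4)²·∫cos(2x)² dx = 16·π/2 = 8*π.
  u² cross terms: 2·(-2)·(4)·∫sin(2x)·cos(2x) dx = -16·(0) = 0.
  So ∫_0^π u² dx = 2*π + 8*π + 0 = 10*π.
  (u')² squared terms: (-8)²·∫sin(2x)² dx = 64·π/2 = 32*π;  (-4)²·∫cos(2x)² dx = 16·π/2 = 8*π.
  (u')² cross terms: 2·(-8)·(-4)·∫sin(2x)·cos(2x) dx = 64·(0) = 0.
  So ∫_0^π (u')² dx = 32*π + 8*π + 0 = 40*π.
||u||_{H^1}^2 = (10*π) + (40*π) = 50*π.


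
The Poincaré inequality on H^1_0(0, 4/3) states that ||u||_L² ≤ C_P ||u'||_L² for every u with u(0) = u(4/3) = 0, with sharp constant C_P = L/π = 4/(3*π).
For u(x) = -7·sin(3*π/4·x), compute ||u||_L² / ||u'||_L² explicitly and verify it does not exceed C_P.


||u||_L² / ||u'||_L² = 4/(3*π) = C_P.

u(x) = -7·sin(3*π/4·x), so u'(x) = -21*π*cos(3*π*x/4)/4.
Writing u(x) = A·sin(kπx/L) with A = -7 and k = 1, use ∫_0^L sin²(kπx/L) dx = L/2 and ∫_0^L cos²(kπx/L) dx = L/2.
u² = 49·sin²(3*π/4·x) and (u')² = 441*π^2/16·cos²(3*π/4·x), and each of sin², cos² integrates to L/2 = 2/3 over (0, 4/3).
∫_0^4/3 u² dx = 98/3, so ||u||_L² = 7*sqrt(6)/3.
∫_0^4/3 (u')² dx = 147*π^2/8, so ||u'||_L² = 7*sqrt(6)*π/4.
Ratio ||u||_L² / ||u'||_L² = 4/(3*π).
Sharp Poincaré constant on H^1_0(0, 4/3) is C_P = L/π = 4/(3*π), achieved by sin(3*π/4·x).
This is the k = 1 eigenfunction (up to amplitude), so the ratio equals the sharp Poincaré constant exactly.


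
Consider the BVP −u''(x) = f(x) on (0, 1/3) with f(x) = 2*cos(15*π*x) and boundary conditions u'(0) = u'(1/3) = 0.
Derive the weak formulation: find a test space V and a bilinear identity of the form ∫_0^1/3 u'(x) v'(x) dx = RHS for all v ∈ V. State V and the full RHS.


V = H^1(0, 1/3) (no boundary constraint on v; u is determined up to an additive constant); weak form: ∫_0^1/3 u'v' dx = ∫_0^1/3 (2*cos(15*π*x)) v dx for all v ∈ V.

Multiply both sides by a test function v and integrate from 0 to 1/3:
  ∫_0^1/3 −u''(x) v(x) dx = ∫_0^1/3 f(x) v(x) dx.
Integrate the LHS by parts once:
  ∫_0^1/3 −u'' v dx = −[u'(x) v(x)]_0^1/3 + ∫_0^1/3 u'(x) v'(x) dx.
Thus ∫_0^1/3 u'(x) v'(x) dx = ∫_0^1/3 f(x) v(x) dx + [u'(x) v(x)]_0^1/3.
Choose V so that boundary terms are either known or forced to vanish.
u has homogeneous Neumann: u'(0) = u'(1/3) = 0. So [u' v]_0^1/3 = 0·v(1/3) − 0·v(0) = 0 for any v; take V = H^1(0, 1/3).
Weak formulation: find u (satisfying any essential BC) such that ∫_0^1/3 u'(x) v'(x) dx = ∫_0^1/3 f v dx for all v ∈ V (homogeneous Neumann, so boundary terms vanish).
Substituting f(x) = 2*cos(15*π*x), the right-hand side is ∫_0^1/3 (2*cos(15*π*x)) v dx.
Compatibility check (pure Neumann): taking v ≡ 1 ∈ V gives 0 = ∫_0^1/3 f dx + (0) − (0), i.e. ∫_0^1/3 f dx must equal u'(0) − u'(1/3) = 0. Indeed ∫_0^1/3 (2*cos(15*π*x)) dx = 0, so the data are compatible. The solution is then unique only up to an additive constant (fix it e.g. by requiring ∫_0^1/3 u dx = 0).


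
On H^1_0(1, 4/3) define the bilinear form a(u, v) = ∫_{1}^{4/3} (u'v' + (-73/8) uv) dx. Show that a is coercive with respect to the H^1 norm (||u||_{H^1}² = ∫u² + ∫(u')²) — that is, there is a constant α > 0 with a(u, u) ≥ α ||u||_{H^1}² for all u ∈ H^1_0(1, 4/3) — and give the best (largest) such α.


α = (-73 + 72*π^2)/(8*(1 + 9*π^2))

Coercivity of a(·,·) on H^1_0(1, 4/3) means a(u, u) ≥ α ||u||_{H^1}² for every u ∈ H^1_0.
The interval has length L = 1/3, and Poincaré/coercivity depend only on L. Here a(u, u) = ∫(u')² + (-73/8)·∫u².
Here c = -73/8 < 0 with |c| < (π/L)² = 9*π^2, so coercivity still holds. The condition a(u,u) ≥ α||u||_{H^1}² reads (1−α)∫(u')² ≥ (α−c)∫u². Any admissible α is ≤ 1 (rapidly oscillating u have ∫u²/∫(u')² → 0), and α = 1 would force 0 ≥ (1−c)∫u², impossible since c < 1; so 1−α > 0. By the sharp Poincaré inequality on H^1_0 of an interval of length L, ∫(u')² ≥ (π/L)²∫u² with equality for the first sine mode sin(π(x−x₀)/L) (x₀ the left endpoint), so the inequality holds for all u iff (1−α)(π/L)² ≥ α − c, i.e. α ≤ ((π/L)² + c)/((π/L)² + 1) = (1 + c(L/π)²)/(1 + (L/π)²). (Direct route, valid since c ≤ 0: Poincaré gives c∫u² ≥ c(L/π)²∫(u')², so a(u,u) ≥ (1 + c(L/π)²)∫(u')², while ||u||_{H^1}² ≤ (1 + (L/π)²)∫(u')²; dividing yields the same α.) With (π/L)² = 9*π^2 and c = -73/8, the largest admissible constant is α = ((π/L)² + c)/((π/L)² + 1).
Simplifying, α = (-73 + 72*π^2)/(8*(1 + 9*π^2)).


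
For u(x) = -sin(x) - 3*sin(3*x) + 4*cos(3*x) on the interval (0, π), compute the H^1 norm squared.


||u||_{H^1(0,π)}^2 = 126*π

u'(x) = -12*sin(3*x) - cos(x) - 9*cos(3*x).
Expand u² and (u')² and integrate term by term on (0, π), using: for integers n ≥ 1, ∫_0^π sin²(nx) dx = ∫_0^π cos²(nx) dx = π/2; for n ≠ n', ∫_0^π sin(nx)sin(n'x) dx = ∫_0^π cos(nx)cos(n'x) dx = 0; and by product-to-sum, ∫_0^π sin(nx)cos(n'x) dx = ½∫_0^π [sin((n+n')x) + sin((n−n')x)] dx, which is 0 when n+n' is even and 2n/(n²−n'²) when n+n' is odd (it need not vanish on (0, π)).
  u² squared terms: (-1)²·∫sin(x)² dx = 1·π/2 = π/2;  (-3)²·∫sin(3x)² dx = 9·π/2 = 9*π/2;  (4)²·∫cos(3x)² dx = 16·π/2 = 8*π.
  u² cross terms: 2·(-1)·(-3)·∫sin(x)·sin(3x) dx = 6·(0) = 0;  2·(-1)·(4)·∫sin(x)·cos(3x) dx = -8·(0) = 0;  2·(-3)·(4)·∫sin(3x)·cos(3x) dx = -24·(0) = 0.
  So ∫_0^π u² dx = π/2 + 9*π/2 + 8*π + 0 + 0 + 0 = 13*π.
  (u')² squared terms: (-1)²·∫cos(x)² dx = 1·π/2 = π/2;  (-12)²·∫sin(3x)² dx = 144·π/2 = 72*π;  (-9)²·∫cos(3x)² dx = 81·π/2 = 81*π/2.
  (u')² cross terms: 2·(-1)·(-12)·∫cos(x)·sin(3x) dx = 24·(0) = 0;  2·(-1)·(-9)·∫cos(x)·cos(3x) dx = 18·(0) = 0;  2·(-12)·(-9)·∫sin(3x)·cos(3x) dx = 216·(0) = 0.
  So ∫_0^π (u')² dx = π/2 + 72*π + 81*π/2 + 0 + 0 + 0 = 113*π.
||u||_{H^1}^2 = (13*π) + (113*π) = 126*π.


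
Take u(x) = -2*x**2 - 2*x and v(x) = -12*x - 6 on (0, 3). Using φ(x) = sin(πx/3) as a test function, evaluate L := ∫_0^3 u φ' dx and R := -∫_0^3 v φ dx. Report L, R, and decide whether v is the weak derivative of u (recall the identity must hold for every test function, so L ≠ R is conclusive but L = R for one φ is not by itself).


LHS = 48/π, RHS = 144/π. No, v is not the weak derivative of u.

u(x) = -2*x**2 - 2*x, classical derivative u'(x) = -4*x - 2.
φ(x) = sin(πx/3), so φ'(x) = π*cos(π*x/3)/3.
Note φ(0) = φ(3) = 0, so the boundary term u·φ vanishes.
LHS = ∫_0^3 u(x) φ'(x) dx = ∫_0^3 (-2*π*x^2*cos(π*x/3)/3 - 2*π*x*cos(π*x/3)/3) dx. Term by term:
  ∫_0^3 -2*π*x*cos(π*x/3)/3 dx = 12/π;  ∫_0^3 -2*π*x^2*cos(π*x/3)/3 dx = 36/π.
Sum: 12/π + 36/π = 48/π.
So LHS = 48/π.
∫_0^3 v(x) φ(x) dx = ∫_0^3 (-12*x*sin(π*x/3) - 6*sin(π*x/3)) dx. Term by term:
  ∫_0^3 -6*sin(π*x/3) dx = -36/π;  ∫_0^3 -12*x*sin(π*x/3) dx = -108/π.
Sum: -36/π − 108/π = -144/π.
So RHS = -∫_0^3 v(x) φ(x) dx = 144/π.
LHS − RHS = -96/π ≠ 0, so the identity fails.
(For a valid weak derivative the identity must hold for EVERY test function, in particular this one. The failure shows v is NOT the weak derivative of u.)
Correct weak derivative would be u'(x) = -4*x - 2.


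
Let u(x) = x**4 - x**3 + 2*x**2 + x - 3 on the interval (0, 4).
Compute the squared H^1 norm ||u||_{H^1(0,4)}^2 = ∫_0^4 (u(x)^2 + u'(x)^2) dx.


||u||_{H^1}^2 = 2311832/45

The H^1 norm (squared) on an interval (0, L) is
  ||u||_{H^1}^2 = ∫_0^L u(x)^2 dx + ∫_0^L u'(x)^2 dx.
Compute u'(x) = 4*x**3 - 3*x**2 + 4*x + 1.
Then u(x)^2 = x**8 - 2*x**7 + 5*x**6 - 2*x**5 - 4*x**4 + 10*x**3 - 11*x**2 - 6*x + 9 and u'(x)^2 = 16*x**6 - 24*x**5 + 41*x**4 - 16*x**3 + 10*x**2 + 8*x + 1.
Integrate each monomial from 0 to 4 using ∫_0^4 c·x^n dx = c·4^(n+1)/(n+1):
  ∫_0^4 u(x)^2 dx = ∫_0^4 (x^8 - 2*x^7 + 5*x^6 - 2*x^5 - 4*x^4 + 10*x^3 - 11*x^2 - 6*x + 9) dx. Term by term:
    ∫_0^4 x^8 dx = 262144/9;  ∫_0^4 -2*x^7 dx = -16384;  ∫_0^4 5*x^6 dx = 81920/7;
    ∫_0^4 -2*x^5 dx = -4096/3;  ∫_0^4 -4*x^4 dx = -4096/5;  ∫_0^4 10*x^3 dx = 640;
    ∫_0^4 -11*x^2 dx = -704/3;  ∫_0^4 -6*x dx = -48;  ∫_0^4 9 dx = 36.
  Sum: 262144/9 − 16384 + 81920/7 − 4096/3 − 4096/5 + 640 − 704/3 − 48 + 36 = 7136252/315.
  ∫_0^4 u'(x)^2 dx = ∫_0^4 (16*x^6 - 24*x^5 + 41*x^4 - 16*x^3 + 10*x^2 + 8*x + 1) dx. Term by term:
    ∫_0^4 16*x^6 dx = 262144/7;  ∫_0^4 -24*x^5 dx = -16384;  ∫_0^4 41*x^4 dx = 41984/5;
    ∫_0^4 -16*x^3 dx = -1024;  ∫_0^4 10*x^2 dx = 640/3;  ∫_0^4 8*x dx = 64;
    ∫_0^4 1 dx = 4.
  Sum: 262144/7 − 16384 + 41984/5 − 1024 + 640/3 + 64 + 4 = 3015524/105.
Adding: ||u||_{H^1}^2 = 7136252/315 + 3015524/105 = 2311832/45.


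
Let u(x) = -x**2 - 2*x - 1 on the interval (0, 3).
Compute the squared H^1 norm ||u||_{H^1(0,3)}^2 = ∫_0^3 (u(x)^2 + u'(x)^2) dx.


||u||_{H^1}^2 = 1443/5

The H^1 norm (squared) on an interval (0, L) is
  ||u||_{H^1}^2 = ∫_0^L u(x)^2 dx + ∫_0^L u'(x)^2 dx.
Compute u'(x) = -2*x - 2.
Then u(x)^2 = x**4 + 4*x**3 + 6*x**2 + 4*x + 1 and u'(x)^2 = 4*x**2 + 8*x + 4.
Integrate each monomial from 0 to 3 using ∫_0^3 c·x^n dx = c·3^(n+1)/(n+1):
  ∫_0^3 u(x)^2 dx = ∫_0^3 (x^4 + 4*x^3 + 6*x^2 + 4*x + 1) dx. Term by term:
    ∫_0^3 x^4 dx = 243/5;  ∫_0^3 4*x^3 dx = 81;  ∫_0^3 6*x^2 dx = 54;
    ∫_0^3 4*x dx = 18;  ∫_0^3 1 dx = 3.
  Sum: 243/5 + 81 + 54 + 18 + 3 = 1023/5.
  ∫_0^3 u'(x)^2 dx = ∫_0^3 (4*x^2 + 8*x + 4) dx. Term by term:
    ∫_0^3 4*x^2 dx = 36;  ∫_0^3 8*x dx = 36;  ∫_0^3 4 dx = 12.
  Sum: 36 + 36 + 12 = 84.
Adding: ||u||_{H^1}^2 = 1023/5 + 84 = 1443/5.


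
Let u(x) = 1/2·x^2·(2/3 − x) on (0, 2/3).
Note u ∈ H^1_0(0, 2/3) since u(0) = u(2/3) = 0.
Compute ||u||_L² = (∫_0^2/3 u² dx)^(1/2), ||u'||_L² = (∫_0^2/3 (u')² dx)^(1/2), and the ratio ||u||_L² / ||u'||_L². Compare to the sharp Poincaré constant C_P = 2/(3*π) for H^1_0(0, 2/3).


||u||_L² / ||u'||_L² = sqrt(14)/21 < C_P = 2/(3*π).

u(x) = 1/2·x^2·(2/3 − x), so u'(x) = x*(4 - 9*x)/6.
u(x) = 1/2·x^2·(2/3 − x) vanishes at x = 0 and x = 2/3, so u ∈ H^1_0(0, 2/3). Differentiate via the product rule and integrate the resulting polynomials term by term.
  ∫_0^2/3 u² dx = ∫_0^2/3 (x^6/4 - x^5/3 + x^4/9) dx. Term by term:
    ∫_0^2/3 x^6/4 dx = 32/15309;  ∫_0^2/3 -x^5/3 dx = -32/6561;  ∫_0^2/3 x^4/9 dx = 32/10935.
  Sum: 32/15309 − 32/6561 + 32/10935 = 32/229635.
  ∫_0^2/3 (u')² dx = ∫_0^2/3 (9*x^4/4 - 2*x^3 + 4*x^2/9) dx. Term by term:
    ∫_0^2/3 9*x^4/4 dx = 8/135;  ∫_0^2/3 -2*x^3 dx = -8/81;  ∫_0^2/3 4*x^2/9 dx = 32/729.
  Sum: 8/135 − 8/81 + 32/729 = 16/3645.
∫_0^2/3 u² dx = 32/229635, so ||u||_L² = 4*sqrt(70)/2835.
∫_0^2/3 (u')² dx = 16/3645, so ||u'||_L² = 4*sqrt(5)/135.
Ratio ||u||_L² / ||u'||_L² = sqrt(14)/21.
Sharp Poincaré constant on H^1_0(0, 2/3) is C_P = L/π = 2/(3*π), achieved by sin(3*π/2·x).
A polynomial bump cannot attain the sharp Poincaré constant (only the first sine eigenfunction does), so the ratio is strictly less than C_P, consistent with ||u||_L² ≤ C_P ||u'||_L².
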